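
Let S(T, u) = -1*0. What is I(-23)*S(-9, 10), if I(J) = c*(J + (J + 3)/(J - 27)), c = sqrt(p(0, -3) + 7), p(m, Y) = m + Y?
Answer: 0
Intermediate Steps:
S(T, u) = 0
p(m, Y) = Y + m
c = 2 (c = sqrt((-3 + 0) + 7) = sqrt(-3 + 7) = sqrt(4) = 2)
I(J) = 2*J + 2*(3 + J)/(-27 + J) (I(J) = 2*(J + (J + 3)/(J - 27)) = 2*(J + (3 + J)/(-27 + J)) = 2*J + 2*(3 + J)/(-27 + J))
I(-23)*S(-9, 10) = (2*(3 + (-23)**2 - 26*(-23))/(-27 - 23))*0 = (2*(3 + 529 + 598)/(-50))*0 = (2*(-1/50)*1130)*0 = -226/5*0 = 0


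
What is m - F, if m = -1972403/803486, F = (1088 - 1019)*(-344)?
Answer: 19069571293/803486 ≈ 23734.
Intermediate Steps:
F = -23736 (F = 69*(-344) = -23736)
m = -1972403/803486 (m = -1972403*1/803486 = -1972403/803486 ≈ -2.4548)
m - F = -1972403/803486 - 1*(-23736) = -1972403/803486 + 23736 = 19069571293/803486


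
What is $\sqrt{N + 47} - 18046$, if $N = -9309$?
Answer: $-18046 + i \sqrt{9262} \approx -18046.0 + 96.239 i$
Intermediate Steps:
$\sqrt{N + 47} - 18046 = \sqrt{-9309 + 47} - 18046 = \sqrt{-9262} - 18046 = i \sqrt{9262} - 18046 = -18046 + i \sqrt{9262}$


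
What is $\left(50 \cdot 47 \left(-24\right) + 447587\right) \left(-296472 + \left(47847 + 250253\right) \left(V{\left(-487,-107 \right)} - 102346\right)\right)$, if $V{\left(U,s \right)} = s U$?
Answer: $-5858395455186164$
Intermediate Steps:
$V{\left(U,s \right)} = U s$
$\left(50 \cdot 47 \left(-24\right) + 447587\right) \left(-296472 + \left(47847 + 250253\right) \left(V{\left(-487,-107 \right)} - 102346\right)\right) = \left(50 \cdot 47 \left(-24\right) + 447587\right) \left(-296472 + \left(47847 + 250253\right) \left(\left(-487\right) \left(-107\right) - 102346\right)\right) = \left(2350 \left(-24\right) + 447587\right) \left(-296472 + 298100 \left(52109 - 102346\right)\right) = \left(-56400 + 447587\right) \left(-296472 + 298100 \left(-50237\right)\right) = 391187 \left(-296472 - 14975649700\right) = 391187 \left(-14975946172\right) = -5858395455186164$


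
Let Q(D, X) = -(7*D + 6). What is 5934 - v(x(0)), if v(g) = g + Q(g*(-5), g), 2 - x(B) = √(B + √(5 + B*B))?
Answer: 5868 + 36*5^(¼) ≈ 5921.8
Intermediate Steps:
x(B) = 2 - √(B + √(5 + B²)) (x(B) = 2 - √(B + √(5 + B*B)) = 2 - √(B + √(5 + B²)))
Q(D, X) = -6 - 7*D (Q(D, X) = -(6 + 7*D) = -6 - 7*D)
v(g) = -6 + 36*g (v(g) = g + (-6 - 7*g*(-5)) = g + (-6 - (-35)*g) = g + (-6 + 35*g) = -6 + 36*g)
5934 - v(x(0)) = 5934 - (-6 + 36*(2 - √(0 + √(5 + 0²)))) = 5934 - (-6 + 36*(2 - √(0 + √(5 + 0)))) = 5934 - (-6 + 36*(2 - √(0 + √5))) = 5934 - (-6 + 36*(2 - √(√5))) = 5934 - (-6 + 36*(2 - 5^(¼))) = 5934 - (-6 + (72 - 36*5^(¼))) = 5934 - (66 - 36*5^(¼)) = 5934 + (-66 + 36*5^(¼)) = 5868 + 36*5^(¼)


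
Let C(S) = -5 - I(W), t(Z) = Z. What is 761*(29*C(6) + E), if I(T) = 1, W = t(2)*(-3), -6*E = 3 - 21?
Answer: -130131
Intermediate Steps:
E = 3 (E = -(3 - 21)/6 = -⅙*(-18) = 3)
W = -6 (W = 2*(-3) = -6)
C(S) = -6 (C(S) = -5 - 1*1 = -5 - 1 = -6)
761*(29*C(6) + E) = 761*(29*(-6) + 3) = 761*(-174 + 3) = 761*(-171) = -130131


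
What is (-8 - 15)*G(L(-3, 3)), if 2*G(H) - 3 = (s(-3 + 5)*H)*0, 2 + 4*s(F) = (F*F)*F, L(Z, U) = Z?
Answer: -69/2 ≈ -34.500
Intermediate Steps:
s(F) = -½ + F³/4 (s(F) = -½ + ((F*F)*F)/4 = -½ + (F²*F)/4 = -½ + F³/4)
G(H) = 3/2 (G(H) = 3/2 + (((-½ + (-3 + 5)³/4)*H)*0)/2 = 3/2 + (((-½ + (¼)*2³)*H)*0)/2 = 3/2 + (((-½ + (¼)*8)*H)*0)/2 = 3/2 + (((-½ + 2)*H)*0)/2 = 3/2 + ((3*H/2)*0)/2 = 3/2 + (½)*0 = 3/2 + 0 = 3/2)
(-8 - 15)*G(L(-3, 3)) = (-8 - 15)*(3/2) = -23*3/2 = -69/2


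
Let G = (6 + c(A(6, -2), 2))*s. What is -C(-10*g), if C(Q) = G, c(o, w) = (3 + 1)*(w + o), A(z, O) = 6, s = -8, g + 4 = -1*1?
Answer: 304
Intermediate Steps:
g = -5 (g = -4 - 1*1 = -4 - 1 = -5)
c(o, w) = 4*o + 4*w (c(o, w) = 4*(o + w) = 4*o + 4*w)
G = -304 (G = (6 + (4*6 + 4*2))*(-8) = (6 + (24 + 8))*(-8) = (6 + 32)*(-8) = 38*(-8) = -304)
C(Q) = -304
-C(-10*g) = -1*(-304) = 304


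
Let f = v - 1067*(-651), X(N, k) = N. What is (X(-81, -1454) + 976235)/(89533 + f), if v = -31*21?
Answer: 18418/14783 ≈ 1.2459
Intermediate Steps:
v = -651
f = 693966 (f = -651 - 1067*(-651) = -651 + 694617 = 693966)
(X(-81, -1454) + 976235)/(89533 + f) = (-81 + 976235)/(89533 + 693966) = 976154/783499 = 976154*(1/783499) = 18418/14783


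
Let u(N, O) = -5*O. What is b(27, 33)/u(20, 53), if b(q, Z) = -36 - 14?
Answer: 10/53 ≈ 0.18868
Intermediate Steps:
b(q, Z) = -50
b(27, 33)/u(20, 53) = -50/((-5*53)) = -50/(-265) = -50*(-1/265) = 10/53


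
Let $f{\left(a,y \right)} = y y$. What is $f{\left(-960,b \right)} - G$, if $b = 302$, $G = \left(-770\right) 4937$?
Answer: $3892694$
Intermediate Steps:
$G = -3801490$
$f{\left(a,y \right)} = y^{2}$
$f{\left(-960,b \right)} - G = 302^{2} - -3801490 = 91204 + 3801490 = 3892694$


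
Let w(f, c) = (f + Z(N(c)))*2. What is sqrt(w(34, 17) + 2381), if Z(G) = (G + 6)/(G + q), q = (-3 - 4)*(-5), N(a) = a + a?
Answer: sqrt(11665209)/69 ≈ 49.499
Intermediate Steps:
N(a) = 2*a
q = 35 (q = -7*(-5) = 35)
Z(G) = (6 + G)/(35 + G) (Z(G) = (G + 6)/(G + 35) = (6 + G)/(35 + G))
w(f, c) = 2*f + 2*(6 + 2*c)/(35 + 2*c) (w(f, c) = (f + (6 + 2*c)/(35 + 2*c))*2 = 2*f + 2*(6 + 2*c)/(35 + 2*c))
sqrt(w(34, 17) + 2381) = sqrt(2*(6 + 2*17 + 34*(35 + 2*17))/(35 + 2*17) + 2381) = sqrt(2*(6 + 34 + 34*(35 + 34))/(35 + 34) + 2381) = sqrt(2*(6 + 34 + 34*69)/69 + 2381) = sqrt(2*(1/69)*(6 + 34 + 2346) + 2381) = sqrt(2*(1/69)*2386 + 2381) = sqrt(4772/69 + 2381) = sqrt(169061/69) = sqrt(11665209)/69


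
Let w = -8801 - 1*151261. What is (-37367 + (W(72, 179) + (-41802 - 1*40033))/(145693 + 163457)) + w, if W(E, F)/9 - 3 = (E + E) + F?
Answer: -61035254251/309150 ≈ -1.9743e+5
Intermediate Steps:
w = -160062 (w = -8801 - 151261 = -160062)
W(E, F) = 27 + 9*F + 18*E (W(E, F) = 27 + 9*((E + E) + F) = 27 + 9*(2*E + F) = 27 + 9*(F + 2*E) = 27 + (9*F + 18*E) = 27 + 9*F + 18*E)
(-37367 + (W(72, 179) + (-41802 - 1*40033))/(145693 + 163457)) + w = (-37367 + ((27 + 9*179 + 18*72) + (-41802 - 1*40033))/(145693 + 163457)) - 160062 = (-37367 + ((27 + 1611 + 1296) + (-41802 - 40033))/309150) - 160062 = (-37367 + (2934 - 81835)*(1/309150)) - 160062 = (-37367 - 78901*1/309150) - 160062 = (-37367 - 78901/309150) - 160062 = -11552086951/309150 - 160062 = -61035254251/309150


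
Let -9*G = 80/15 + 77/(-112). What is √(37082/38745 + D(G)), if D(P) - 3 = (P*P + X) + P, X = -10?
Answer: I*√2418273969335/619920 ≈ 2.5085*I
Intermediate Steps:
G = -223/432 (G = -(80/15 + 77/(-112))/9 = -(80*(1/15) + 77*(-1/112))/9 = -(16/3 - 11/16)/9 = -⅑*223/48 = -223/432 ≈ -0.51620)
D(P) = -7 + P + P² (D(P) = 3 + ((P*P - 10) + P) = 3 + ((P² - 10) + P) = 3 + ((-10 + P²) + P) = 3 + (-10 + P + P²) = -7 + P + P²)
√(37082/38745 + D(G)) = √(37082/38745 + (-7 - 223/432 + (-223/432)²)) = √(37082*(1/38745) + (-7 - 223/432 + 49729/186624)) = √(37082/38745 - 1352975/186624) = √(-1685208341/267805440) = I*√2418273969335/619920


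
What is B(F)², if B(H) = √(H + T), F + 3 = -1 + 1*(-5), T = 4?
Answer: -5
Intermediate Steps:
F = -9 (F = -3 + (-1 + 1*(-5)) = -3 + (-1 - 5) = -3 - 6 = -9)
B(H) = √(4 + H) (B(H) = √(H + 4) = √(4 + H))
B(F)² = (√(4 - 9))² = (√(-5))² = (I*√5)² = -5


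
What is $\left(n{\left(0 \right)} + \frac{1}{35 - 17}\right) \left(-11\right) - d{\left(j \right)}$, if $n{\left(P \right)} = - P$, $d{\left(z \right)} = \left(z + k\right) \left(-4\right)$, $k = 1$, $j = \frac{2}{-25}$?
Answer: $\frac{1381}{450} \approx 3.0689$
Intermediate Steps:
$j = - \frac{2}{25}$ ($j = 2 \left(- \frac{1}{25}\right) = - \frac{2}{25} \approx -0.08$)
$d{\left(z \right)} = -4 - 4 z$ ($d{\left(z \right)} = \left(z + 1\right) \left(-4\right) = \left(1 + z\right) \left(-4\right) = -4 - 4 z$)
$\left(n{\left(0 \right)} + \frac{1}{35 - 17}\right) \left(-11\right) - d{\left(j \right)} = \left(\left(-1\right) 0 + \frac{1}{35 - 17}\right) \left(-11\right) - \left(-4 - - \frac{8}{25}\right) = \left(0 + \frac{1}{18}\right) \left(-11\right) - \left(-4 + \frac{8}{25}\right) = \left(0 + \frac{1}{18}\right) \left(-11\right) - - \frac{92}{25} = \frac{1}{18} \left(-11\right) + \frac{92}{25} = - \frac{11}{18} + \frac{92}{25} = \frac{1381}{450}$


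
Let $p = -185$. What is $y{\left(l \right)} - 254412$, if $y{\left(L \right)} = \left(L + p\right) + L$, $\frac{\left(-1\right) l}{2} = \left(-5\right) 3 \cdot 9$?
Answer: $-254057$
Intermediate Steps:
$l = 270$ ($l = - 2 \left(-5\right) 3 \cdot 9 = - 2 \left(\left(-15\right) 9\right) = \left(-2\right) \left(-135\right) = 270$)
$y{\left(L \right)} = -185 + 2 L$ ($y{\left(L \right)} = \left(L - 185\right) + L = \left(-185 + L\right) + L = -185 + 2 L$)
$y{\left(l \right)} - 254412 = \left(-185 + 2 \cdot 270\right) - 254412 = \left(-185 + 540\right) - 254412 = 355 - 254412 = -254057$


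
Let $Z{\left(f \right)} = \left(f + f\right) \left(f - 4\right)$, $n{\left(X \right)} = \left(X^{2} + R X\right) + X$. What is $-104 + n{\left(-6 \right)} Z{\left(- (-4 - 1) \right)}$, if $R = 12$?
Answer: $-524$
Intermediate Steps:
$n{\left(X \right)} = X^{2} + 13 X$ ($n{\left(X \right)} = \left(X^{2} + 12 X\right) + X = X^{2} + 13 X$)
$Z{\left(f \right)} = 2 f \left(-4 + f\right)$
$-104 + n{\left(-6 \right)} Z{\left(- (-4 - 1) \right)} = -104 + - 6 \left(13 - 6\right) 2 \left(- (-4 - 1)\right) \left(-4 - \left(-4 - 1\right)\right) = -104 + \left(-6\right) 7 \cdot 2 \left(\left(-1\right) \left(-5\right)\right) \left(-4 - -5\right) = -104 - 42 \cdot 2 \cdot 5 \left(-4 + 5\right) = -104 - 42 \cdot 2 \cdot 5 \cdot 1 = -104 - 420 = -524$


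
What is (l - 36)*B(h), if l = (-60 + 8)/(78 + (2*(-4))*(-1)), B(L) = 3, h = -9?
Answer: -4722/43 ≈ -109.81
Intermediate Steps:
l = -26/43 (l = -52/(78 - 8*(-1)) = -52/(78 + 8) = -52/86 = -52*1/86 = -26/43 ≈ -0.60465)
(l - 36)*B(h) = (-26/43 - 36)*3 = -1574/43*3 = -4722/43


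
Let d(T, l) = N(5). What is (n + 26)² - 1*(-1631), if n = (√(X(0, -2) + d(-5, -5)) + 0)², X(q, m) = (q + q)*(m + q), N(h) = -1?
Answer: 2256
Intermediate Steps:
d(T, l) = -1
X(q, m) = 2*q*(m + q) (X(q, m) = (2*q)*(m + q) = 2*q*(m + q))
n = -1 (n = (√(2*0*(-2 + 0) - 1) + 0)² = (√(2*0*(-2) - 1) + 0)² = (√(0 - 1) + 0)² = (√(-1) + 0)² = (I + 0)² = I² = -1)
(n + 26)² - 1*(-1631) = (-1 + 26)² - 1*(-1631) = 25² + 1631 = 625 + 1631 = 2256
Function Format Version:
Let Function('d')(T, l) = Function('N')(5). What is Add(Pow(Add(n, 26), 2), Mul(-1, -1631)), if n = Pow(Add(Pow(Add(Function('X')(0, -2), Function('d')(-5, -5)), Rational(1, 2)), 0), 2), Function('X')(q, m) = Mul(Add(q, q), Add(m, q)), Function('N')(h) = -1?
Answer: 2256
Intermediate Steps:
Function('d')(T, l) = -1
Function('X')(q, m) = Mul(2, q, Add(m, q)) (Function('X')(q, m) = Mul(Mul(2, q), Add(m, q)) = Mul(2, q, Add(m, q)))
n = -1 (n = Pow(Add(Pow(Add(Mul(2, 0, Add(-2, 0)), -1), Rational(1, 2)), 0), 2) = Pow(Add(Pow(Add(Mul(2, 0, -2), -1), Rational(1, 2)), 0), 2) = Pow(Add(Pow(Add(0, -1), Rational(1, 2)), 0), 2) = Pow(Add(Pow(-1, Rational(1, 2)), 0), 2) = Pow(Add(I, 0), 2) = Pow(I, 2) = -1)
Add(Pow(Add(n, 26), 2), Mul(-1, -1631)) = Add(Pow(Add(-1, 26), 2), Mul(-1, -1631)) = Add(Pow(25, 2), 1631) = Add(625, 1631) = 2256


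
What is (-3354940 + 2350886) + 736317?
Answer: -267737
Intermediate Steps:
(-3354940 + 2350886) + 736317 = -1004054 + 736317 = -267737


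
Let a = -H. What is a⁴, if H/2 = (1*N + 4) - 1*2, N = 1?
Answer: 1296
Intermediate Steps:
H = 6 (H = 2*((1*1 + 4) - 1*2) = 2*((1 + 4) - 2) = 2*(5 - 2) = 2*3 = 6)
a = -6 (a = -1*6 = -6)
a⁴ = (-6)⁴ = 1296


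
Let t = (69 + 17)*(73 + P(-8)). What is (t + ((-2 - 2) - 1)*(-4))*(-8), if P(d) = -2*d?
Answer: -61392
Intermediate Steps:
t = 7654 (t = (69 + 17)*(73 - 2*(-8)) = 86*(73 + 16) = 86*89 = 7654)
(t + ((-2 - 2) - 1)*(-4))*(-8) = (7654 + ((-2 - 2) - 1)*(-4))*(-8) = (7654 + (-4 - 1)*(-4))*(-8) = (7654 - 5*(-4))*(-8) = (7654 + 20)*(-8) = 7674*(-8) = -61392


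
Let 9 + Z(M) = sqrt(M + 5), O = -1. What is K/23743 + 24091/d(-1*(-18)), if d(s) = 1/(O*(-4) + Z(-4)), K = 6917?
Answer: -2287963535/23743 ≈ -96364.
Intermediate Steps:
Z(M) = -9 + sqrt(5 + M) (Z(M) = -9 + sqrt(M + 5) = -9 + sqrt(5 + M))
d(s) = -1/4 (d(s) = 1/(-1*(-4) + (-9 + sqrt(5 - 4))) = 1/(4 + (-9 + sqrt(1))) = 1/(4 + (-9 + 1)) = 1/(4 - 8) = 1/(-4) = -1/4)
K/23743 + 24091/d(-1*(-18)) = 6917/23743 + 24091/(-1/4) = 6917*(1/23743) + 24091*(-4) = 6917/23743 - 96364 = -2287963535/23743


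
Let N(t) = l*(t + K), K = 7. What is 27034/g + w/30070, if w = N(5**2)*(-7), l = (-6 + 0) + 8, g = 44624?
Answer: 198230207/335460920 ≈ 0.59092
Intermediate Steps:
l = 2 (l = -6 + 8 = 2)
N(t) = 14 + 2*t (N(t) = 2*(t + 7) = 2*(7 + t) = 14 + 2*t)
w = -448 (w = (14 + 2*5**2)*(-7) = (14 + 2*25)*(-7) = (14 + 50)*(-7) = 64*(-7) = -448)
27034/g + w/30070 = 27034/44624 - 448/30070 = 27034*(1/44624) - 448*1/30070 = 13517/22312 - 224/15035 = 198230207/335460920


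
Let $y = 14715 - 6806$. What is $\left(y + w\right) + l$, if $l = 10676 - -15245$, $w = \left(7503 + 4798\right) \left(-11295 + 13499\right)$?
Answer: $27145234$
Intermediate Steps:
$y = 7909$
$w = 27111404$ ($w = 12301 \cdot 2204 = 27111404$)
$l = 25921$ ($l = 10676 + 15245 = 25921$)
$\left(y + w\right) + l = \left(7909 + 27111404\right) + 25921 = 27119313 + 25921 = 27145234$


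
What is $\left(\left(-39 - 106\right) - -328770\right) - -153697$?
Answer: $482322$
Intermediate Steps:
$\left(\left(-39 - 106\right) - -328770\right) - -153697 = \left(\left(-39 - 106\right) + 328770\right) + 153697 = \left(-145 + 328770\right) + 153697 = 328625 + 153697 = 482322$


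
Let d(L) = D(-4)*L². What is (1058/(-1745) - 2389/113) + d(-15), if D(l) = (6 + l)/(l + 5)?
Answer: 84444891/197185 ≈ 428.25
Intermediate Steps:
D(l) = (6 + l)/(5 + l)
d(L) = 2*L² (d(L) = ((6 - 4)/(5 - 4))*L² = (2/1)*L² = (1*2)*L² = 2*L²)
(1058/(-1745) - 2389/113) + d(-15) = (1058/(-1745) - 2389/113) + 2*(-15)² = (1058*(-1/1745) - 2389*1/113) + 2*225 = (-1058/1745 - 2389/113) + 450 = -4288359/197185 + 450 = 84444891/197185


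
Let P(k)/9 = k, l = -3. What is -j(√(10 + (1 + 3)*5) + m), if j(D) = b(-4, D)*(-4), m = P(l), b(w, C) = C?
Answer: -108 + 4*√30 ≈ -86.091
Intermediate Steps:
P(k) = 9*k
m = -27 (m = 9*(-3) = -27)
j(D) = -4*D (j(D) = D*(-4) = -4*D)
-j(√(10 + (1 + 3)*5) + m) = -(-4)*(√(10 + (1 + 3)*5) - 27) = -(-4)*(√(10 + 4*5) - 27) = -(-4)*(√(10 + 20) - 27) = -(-4)*(√30 - 27) = -(-4)*(-27 + √30) = -(108 - 4*√30) = -108 + 4*√30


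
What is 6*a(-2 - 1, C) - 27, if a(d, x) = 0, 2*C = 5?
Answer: -27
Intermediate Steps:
C = 5/2 (C = (½)*5 = 5/2 ≈ 2.5000)
6*a(-2 - 1, C) - 27 = 6*0 - 27 = 0 - 27 = -27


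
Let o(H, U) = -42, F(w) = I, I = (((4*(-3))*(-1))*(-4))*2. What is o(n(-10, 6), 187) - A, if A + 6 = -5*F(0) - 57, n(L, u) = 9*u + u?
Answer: -459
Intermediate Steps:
n(L, u) = 10*u
I = -96 (I = (-12*(-1)*(-4))*2 = (12*(-4))*2 = -48*2 = -96)
F(w) = -96
A = 417 (A = -6 + (-5*(-96) - 57) = -6 + (480 - 57) = -6 + 423 = 417)
o(n(-10, 6), 187) - A = -42 - 1*417 = -42 - 417 = -459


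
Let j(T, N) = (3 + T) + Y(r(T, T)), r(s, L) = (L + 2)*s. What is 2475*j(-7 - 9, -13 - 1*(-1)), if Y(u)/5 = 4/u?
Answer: -1789425/56 ≈ -31954.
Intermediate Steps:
r(s, L) = s*(2 + L) (r(s, L) = (2 + L)*s = s*(2 + L))
Y(u) = 20/u (Y(u) = 5*(4/u) = 20/u)
j(T, N) = 3 + T + 20/(T*(2 + T)) (j(T, N) = (3 + T) + 20/((T*(2 + T))) = (3 + T) + 20*(1/(T*(2 + T))) = (3 + T) + 20/(T*(2 + T)) = 3 + T + 20/(T*(2 + T)))
2475*j(-7 - 9, -13 - 1*(-1)) = 2475*((20 + (-7 - 9)*(2 + (-7 - 9))*(3 + (-7 - 9)))/((-7 - 9)*(2 + (-7 - 9)))) = 2475*((20 - 16*(2 - 16)*(3 - 16))/((-16)*(2 - 16))) = 2475*(-1/16*(20 - 16*(-14)*(-13))/(-14)) = 2475*(-1/16*(-1/14)*(20 - 2912)) = 2475*(-1/16*(-1/14)*(-2892)) = 2475*(-723/56) = -1789425/56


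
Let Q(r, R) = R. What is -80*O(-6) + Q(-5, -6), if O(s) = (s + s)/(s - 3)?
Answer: -338/3 ≈ -112.67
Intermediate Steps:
O(s) = 2*s/(-3 + s) (O(s) = (2*s)/(-3 + s) = 2*s/(-3 + s))
-80*O(-6) + Q(-5, -6) = -160*(-6)/(-3 - 6) - 6 = -160*(-6)/(-9) - 6 = -160*(-6)*(-1)/9 - 6 = -80*4/3 - 6 = -320/3 - 6 = -338/3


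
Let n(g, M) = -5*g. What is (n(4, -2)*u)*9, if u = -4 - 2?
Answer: 1080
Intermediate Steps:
u = -6
(n(4, -2)*u)*9 = (-5*4*(-6))*9 = -20*(-6)*9 = 120*9 = 1080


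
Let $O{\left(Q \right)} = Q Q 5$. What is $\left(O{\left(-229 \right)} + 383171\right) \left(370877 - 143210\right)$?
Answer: $146930817792$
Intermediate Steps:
$O{\left(Q \right)} = 5 Q^{2}$ ($O{\left(Q \right)} = Q 5 Q = 5 Q^{2}$)
$\left(O{\left(-229 \right)} + 383171\right) \left(370877 - 143210\right) = \left(5 \left(-229\right)^{2} + 383171\right) \left(370877 - 143210\right) = \left(5 \cdot 52441 + 383171\right) 227667 = \left(262205 + 383171\right) 227667 = 645376 \cdot 227667 = 146930817792$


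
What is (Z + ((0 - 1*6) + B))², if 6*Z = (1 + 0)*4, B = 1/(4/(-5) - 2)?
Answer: 57121/1764 ≈ 32.382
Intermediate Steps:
B = -5/14 (B = 1/(4*(-⅕) - 2) = 1/(-⅘ - 2) = 1/(-14/5) = -5/14 ≈ -0.35714)
Z = ⅔ (Z = ((1 + 0)*4)/6 = (1*4)/6 = (⅙)*4 = ⅔ ≈ 0.66667)
(Z + ((0 - 1*6) + B))² = (⅔ + ((0 - 1*6) - 5/14))² = (⅔ + ((0 - 6) - 5/14))² = (⅔ + (-6 - 5/14))² = (⅔ - 89/14)² = (-239/42)² = 57121/1764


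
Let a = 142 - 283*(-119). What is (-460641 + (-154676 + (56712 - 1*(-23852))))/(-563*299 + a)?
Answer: 534753/134518 ≈ 3.9753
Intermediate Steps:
a = 33819 (a = 142 + 33677 = 33819)
(-460641 + (-154676 + (56712 - 1*(-23852))))/(-563*299 + a) = (-460641 + (-154676 + (56712 - 1*(-23852))))/(-563*299 + 33819) = (-460641 + (-154676 + (56712 + 23852)))/(-168337 + 33819) = (-460641 + (-154676 + 80564))/(-134518) = (-460641 - 74112)*(-1/134518) = -534753*(-1/134518) = 534753/134518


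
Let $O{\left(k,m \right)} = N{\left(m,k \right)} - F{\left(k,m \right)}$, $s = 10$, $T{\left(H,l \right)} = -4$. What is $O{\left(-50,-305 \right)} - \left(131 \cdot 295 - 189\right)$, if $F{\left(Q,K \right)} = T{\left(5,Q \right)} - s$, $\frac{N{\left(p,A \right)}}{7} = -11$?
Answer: $-38519$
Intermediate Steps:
$N{\left(p,A \right)} = -77$ ($N{\left(p,A \right)} = 7 \left(-11\right) = -77$)
$F{\left(Q,K \right)} = -14$ ($F{\left(Q,K \right)} = -4 - 10 = -14$)
$O{\left(k,m \right)} = -63$ ($O{\left(k,m \right)} = -77 - -14 = -77 + 14 = -63$)
$O{\left(-50,-305 \right)} - \left(131 \cdot 295 - 189\right) = -63 - \left(131 \cdot 295 - 189\right) = -63 - \left(38645 - 189\right) = -63 - 38456 = -38519$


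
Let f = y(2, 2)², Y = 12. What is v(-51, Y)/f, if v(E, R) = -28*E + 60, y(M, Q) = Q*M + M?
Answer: 124/3 ≈ 41.333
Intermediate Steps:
y(M, Q) = M + M*Q (y(M, Q) = M*Q + M = M + M*Q)
v(E, R) = 60 - 28*E
f = 36 (f = (2*(1 + 2))² = (2*3)² = 6² = 36)
v(-51, Y)/f = (60 - 28*(-51))/36 = (60 + 1428)*(1/36) = 1488*(1/36) = 124/3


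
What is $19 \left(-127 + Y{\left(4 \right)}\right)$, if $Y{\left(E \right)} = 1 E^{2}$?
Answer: $-2109$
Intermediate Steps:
$Y{\left(E \right)} = E^{2}$
$19 \left(-127 + Y{\left(4 \right)}\right) = 19 \left(-127 + 4^{2}\right) = 19 \left(-127 + 16\right) = 19 \left(-111\right) = -2109$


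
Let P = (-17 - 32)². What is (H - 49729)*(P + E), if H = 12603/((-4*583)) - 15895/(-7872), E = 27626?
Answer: -2284460315765207/1529792 ≈ -1.4933e+9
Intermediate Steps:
H = -15535919/4589376 (H = 12603/(-2332) - 15895*(-1/7872) = 12603*(-1/2332) + 15895/7872 = -12603/2332 + 15895/7872 = -15535919/4589376 ≈ -3.3852)
P = 2401 (P = (-49)² = 2401)
(H - 49729)*(P + E) = (-15535919/4589376 - 49729)*(2401 + 27626) = -228240615023/4589376*30027 = -2284460315765207/1529792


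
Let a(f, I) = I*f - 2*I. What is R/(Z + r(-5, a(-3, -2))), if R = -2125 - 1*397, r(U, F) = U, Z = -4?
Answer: 2522/9 ≈ 280.22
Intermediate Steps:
a(f, I) = -2*I + I*f
R = -2522 (R = -2125 - 397 = -2522)
R/(Z + r(-5, a(-3, -2))) = -2522/(-4 - 5) = -2522/(-9) = -2522*(-1/9) = 2522/9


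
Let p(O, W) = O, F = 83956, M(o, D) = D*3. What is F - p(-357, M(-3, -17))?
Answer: 84313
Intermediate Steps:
M(o, D) = 3*D
F - p(-357, M(-3, -17)) = 83956 - 1*(-357) = 83956 + 357 = 84313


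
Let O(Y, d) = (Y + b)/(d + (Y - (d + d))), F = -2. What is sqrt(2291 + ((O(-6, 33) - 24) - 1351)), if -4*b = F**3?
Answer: 4*sqrt(87087)/39 ≈ 30.267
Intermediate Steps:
b = 2 (b = -1/4*(-2)**3 = -1/4*(-8) = 2)
O(Y, d) = (2 + Y)/(Y - d) (O(Y, d) = (Y + 2)/(d + (Y - (d + d))) = (2 + Y)/(d + (Y - 2*d)) = (2 + Y)/(Y - d))
sqrt(2291 + ((O(-6, 33) - 24) - 1351)) = sqrt(2291 + (((2 - 6)/(-6 - 1*33) - 24) - 1351)) = sqrt(2291 + ((-4/(-6 - 33) - 24) - 1351)) = sqrt(2291 + ((-4/(-39) - 24) - 1351)) = sqrt(2291 + ((-1/39*(-4) - 24) - 1351)) = sqrt(2291 + ((4/39 - 24) - 1351)) = sqrt(2291 + (-932/39 - 1351)) = sqrt(2291 - 53621/39) = sqrt(35728/39) = 4*sqrt(87087)/39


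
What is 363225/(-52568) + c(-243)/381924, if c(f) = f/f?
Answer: -34681073083/5019245208 ≈ -6.9096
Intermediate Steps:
c(f) = 1
363225/(-52568) + c(-243)/381924 = 363225/(-52568) + 1/381924 = 363225*(-1/52568) + 1*(1/381924) = -363225/52568 + 1/381924 = -34681073083/5019245208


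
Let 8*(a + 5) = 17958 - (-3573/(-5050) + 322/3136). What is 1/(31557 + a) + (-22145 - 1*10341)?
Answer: -4967859047251614/152923076149 ≈ -32486.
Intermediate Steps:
a = 10133962549/4524800 (a = -5 + (17958 - (-3573/(-5050) + 322/3136))/8 = -5 + (17958 - (-3573*(-1/5050) + 322*(1/3136)))/8 = -5 + (17958 - (3573/5050 + 23/224))/8 = -5 + (17958 - 1*458251/565600)/8 = -5 + (17958 - 458251/565600)/8 = -5 + (⅛)*(10156586549/565600) = -5 + 10156586549/4524800 = 10133962549/4524800 ≈ 2239.6)
1/(31557 + a) + (-22145 - 1*10341) = 1/(31557 + 10133962549/4524800) + (-22145 - 1*10341) = 1/(152923076149/4524800) + (-22145 - 10341) = 4524800/152923076149 - 32486 = -4967859047251614/152923076149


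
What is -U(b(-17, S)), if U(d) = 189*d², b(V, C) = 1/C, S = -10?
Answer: -189/100 ≈ -1.8900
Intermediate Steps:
-U(b(-17, S)) = -189*(1/(-10))² = -189*(-⅒)² = -189/100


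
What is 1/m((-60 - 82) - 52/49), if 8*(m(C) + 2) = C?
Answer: -196/3897 ≈ -0.050295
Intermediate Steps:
m(C) = -2 + C/8
1/m((-60 - 82) - 52/49) = 1/(-2 + ((-60 - 82) - 52/49)/8) = 1/(-2 + (-142 - 52*1/49)/8) = 1/(-2 + (-142 - 52/49)/8) = 1/(-2 + (1/8)*(-7010/49)) = 1/(-2 - 3505/196) = 1/(-3897/196) = -196/3897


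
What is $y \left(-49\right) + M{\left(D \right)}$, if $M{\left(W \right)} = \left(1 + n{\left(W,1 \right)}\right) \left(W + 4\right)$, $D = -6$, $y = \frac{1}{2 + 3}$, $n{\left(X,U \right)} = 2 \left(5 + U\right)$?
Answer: $- \frac{179}{5} \approx -35.8$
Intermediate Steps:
$n{\left(X,U \right)} = 10 + 2 U$
$y = \frac{1}{5} \approx 0.2$
$M{\left(W \right)} = 52 + 13 W$ ($M{\left(W \right)} = \left(1 + \left(10 + 2 \cdot 1\right)\right) \left(W + 4\right) = \left(1 + \left(10 + 2\right)\right) \left(4 + W\right) = \left(1 + 12\right) \left(4 + W\right) = 13 \left(4 + W\right) = 52 + 13 W$)
$y \left(-49\right) + M{\left(D \right)} = \frac{1}{5} \left(-49\right) + \left(52 + 13 \left(-6\right)\right) = - \frac{49}{5} + \left(52 - 78\right) = - \frac{49}{5} - 26 = - \frac{179}{5}$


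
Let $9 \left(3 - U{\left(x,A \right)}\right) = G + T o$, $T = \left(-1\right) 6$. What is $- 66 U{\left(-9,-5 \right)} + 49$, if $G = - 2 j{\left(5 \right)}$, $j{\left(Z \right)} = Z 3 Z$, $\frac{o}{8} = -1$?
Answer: $-897$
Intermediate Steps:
$o = -8$ ($o = 8 \left(-1\right) = -8$)
$j{\left(Z \right)} = 3 Z^{2}$ ($j{\left(Z \right)} = 3 Z Z = 3 Z^{2}$)
$G = -150$ ($G = - 2 \cdot 3 \cdot 5^{2} = - 2 \cdot 3 \cdot 25 = \left(-2\right) 75 = -150$)
$T = -6$
$U{\left(x,A \right)} = \frac{43}{3}$ ($U{\left(x,A \right)} = 3 - \frac{-150 - -48}{9} = 3 - \frac{-150 + 48}{9} = 3 - - \frac{34}{3} = 3 + \frac{34}{3} = \frac{43}{3}$)
$- 66 U{\left(-9,-5 \right)} + 49 = \left(-66\right) \frac{43}{3} + 49 = -946 + 49 = -897$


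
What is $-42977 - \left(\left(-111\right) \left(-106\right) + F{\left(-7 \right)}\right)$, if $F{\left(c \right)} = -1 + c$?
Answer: $-54735$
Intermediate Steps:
$-42977 - \left(\left(-111\right) \left(-106\right) + F{\left(-7 \right)}\right) = -42977 - \left(\left(-111\right) \left(-106\right) - 8\right) = -42977 - \left(11766 - 8\right) = -42977 - 11758 = -54735$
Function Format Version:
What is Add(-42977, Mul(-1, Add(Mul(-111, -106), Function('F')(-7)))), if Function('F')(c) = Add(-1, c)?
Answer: -54735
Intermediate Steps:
Add(-42977, Mul(-1, Add(Mul(-111, -106), Function('F')(-7)))) = Add(-42977, Mul(-1, Add(Mul(-111, -106), Add(-1, -7)))) = Add(-42977, Mul(-1, Add(11766, -8))) = Add(-42977, Mul(-1, 11758)) = Add(-42977, -11758) = -54735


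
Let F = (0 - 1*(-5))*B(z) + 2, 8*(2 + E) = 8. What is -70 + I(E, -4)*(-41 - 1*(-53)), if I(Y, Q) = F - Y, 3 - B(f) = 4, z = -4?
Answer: -94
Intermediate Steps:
E = -1 (E = -2 + (⅛)*8 = -2 + 1 = -1)
B(f) = -1 (B(f) = 3 - 1*4 = 3 - 4 = -1)
F = -3 (F = (0 - 1*(-5))*(-1) + 2 = (0 + 5)*(-1) + 2 = 5*(-1) + 2 = -5 + 2 = -3)
I(Y, Q) = -3 - Y
-70 + I(E, -4)*(-41 - 1*(-53)) = -70 + (-3 - 1*(-1))*(-41 - 1*(-53)) = -70 + (-3 + 1)*(-41 + 53) = -70 - 2*12 = -70 - 24 = -94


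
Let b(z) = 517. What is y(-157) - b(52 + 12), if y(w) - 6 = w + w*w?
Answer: 23981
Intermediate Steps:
y(w) = 6 + w + w² (y(w) = 6 + (w + w*w) = 6 + (w + w²) = 6 + w + w²)
y(-157) - b(52 + 12) = (6 - 157 + (-157)²) - 1*517 = (6 - 157 + 24649) - 517 = 24498 - 517 = 23981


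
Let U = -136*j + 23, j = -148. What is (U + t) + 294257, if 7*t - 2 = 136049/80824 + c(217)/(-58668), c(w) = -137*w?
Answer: 2609000046066521/8298119256 ≈ 3.1441e+5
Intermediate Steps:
U = 20151 (U = -136*(-148) + 23 = 20128 + 23 = 20151)
t = 4967026073/8298119256 (t = 2/7 + (136049/80824 - 137*217/(-58668))/7 = 2/7 + (136049*(1/80824) - 29729*(-1/58668))/7 = 2/7 + (136049/80824 + 29729/58668)/7 = 2/7 + (⅐)*(2596134857/1185445608) = 2/7 + 2596134857/8298119256 = 4967026073/8298119256 ≈ 0.59857)
(U + t) + 294257 = (20151 + 4967026073/8298119256) + 294257 = 167220368153729/8298119256 + 294257 = 2609000046066521/8298119256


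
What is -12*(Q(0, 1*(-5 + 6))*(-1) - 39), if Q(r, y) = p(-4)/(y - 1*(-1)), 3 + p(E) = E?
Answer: 426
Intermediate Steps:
p(E) = -3 + E
Q(r, y) = -7/(1 + y) (Q(r, y) = (-3 - 4)/(y - 1*(-1)) = -7/(y + 1) = -7/(1 + y))
-12*(Q(0, 1*(-5 + 6))*(-1) - 39) = -12*(-7/(1 + 1*(-5 + 6))*(-1) - 39) = -12*(-7/(1 + 1*1)*(-1) - 39) = -12*(-7/(1 + 1)*(-1) - 39) = -12*(-7/2*(-1) - 39) = -12*(7/2 - 39) = -12*(-71/2) = 426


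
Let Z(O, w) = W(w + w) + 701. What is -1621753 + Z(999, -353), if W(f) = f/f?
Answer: -1621051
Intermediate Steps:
W(f) = 1
Z(O, w) = 702 (Z(O, w) = 1 + 701 = 702)
-1621753 + Z(999, -353) = -1621753 + 702 = -1621051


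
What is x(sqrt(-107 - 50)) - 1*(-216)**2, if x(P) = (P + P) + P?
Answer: -46656 + 3*I*sqrt(157) ≈ -46656.0 + 37.59*I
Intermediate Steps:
x(P) = 3*P (x(P) = 2*P + P = 3*P)
x(sqrt(-107 - 50)) - 1*(-216)**2 = 3*sqrt(-107 - 50) - 1*(-216)**2 = 3*sqrt(-157) - 1*46656 = 3*(I*sqrt(157)) - 46656 = 3*I*sqrt(157) - 46656 = -46656 + 3*I*sqrt(157)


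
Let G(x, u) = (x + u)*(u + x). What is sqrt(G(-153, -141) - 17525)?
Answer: sqrt(68911) ≈ 262.51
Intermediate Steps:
G(x, u) = (u + x)**2 (G(x, u) = (u + x)*(u + x) = (u + x)**2)
sqrt(G(-153, -141) - 17525) = sqrt((-141 - 153)**2 - 17525) = sqrt((-294)**2 - 17525) = sqrt(86436 - 17525) = sqrt(68911)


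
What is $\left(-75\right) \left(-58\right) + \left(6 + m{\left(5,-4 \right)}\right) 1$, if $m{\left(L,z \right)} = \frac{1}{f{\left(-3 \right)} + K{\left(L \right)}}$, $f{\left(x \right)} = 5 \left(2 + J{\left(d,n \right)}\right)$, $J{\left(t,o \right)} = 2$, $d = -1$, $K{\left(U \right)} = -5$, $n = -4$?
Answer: $\frac{65341}{15} \approx 4356.1$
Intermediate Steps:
$f{\left(x \right)} = 20$ ($f{\left(x \right)} = 5 \left(2 + 2\right) = 5 \cdot 4 = 20$)
$m{\left(L,z \right)} = \frac{1}{15}$ ($m{\left(L,z \right)} = \frac{1}{20 - 5} = \frac{1}{15}$)
$\left(-75\right) \left(-58\right) + \left(6 + m{\left(5,-4 \right)}\right) 1 = \left(-75\right) \left(-58\right) + \left(6 + \frac{1}{15}\right) 1 = 4350 + \frac{91}{15} \cdot 1 = 4350 + \frac{91}{15} = \frac{65341}{15}$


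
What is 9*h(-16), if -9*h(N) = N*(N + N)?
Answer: -512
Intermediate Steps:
h(N) = -2*N²/9 (h(N) = -N*(N + N)/9 = -N*2*N/9 = -2*N²/9)
9*h(-16) = 9*(-2/9*(-16)²) = 9*(-2/9*256) = 9*(-512/9) = -512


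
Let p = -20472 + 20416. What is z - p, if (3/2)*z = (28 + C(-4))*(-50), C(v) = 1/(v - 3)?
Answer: -6108/7 ≈ -872.57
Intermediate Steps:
C(v) = 1/(-3 + v)
p = -56
z = -6500/7 (z = 2*((28 + 1/(-3 - 4))*(-50))/3 = 2*((28 + 1/(-7))*(-50))/3 = 2*((28 - 1/7)*(-50))/3 = 2*((195/7)*(-50))/3 = (2/3)*(-9750/7) = -6500/7 ≈ -928.57)
z - p = -6500/7 - 1*(-56) = -6500/7 + 56 = -6108/7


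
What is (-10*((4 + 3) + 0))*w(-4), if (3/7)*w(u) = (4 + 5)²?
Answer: -13230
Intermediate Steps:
w(u) = 189 (w(u) = 7*(4 + 5)²/3 = (7/3)*9² = (7/3)*81 = 189)
(-10*((4 + 3) + 0))*w(-4) = -10*((4 + 3) + 0)*189 = -10*(7 + 0)*189 = -10*7*189 = -70*189 = -13230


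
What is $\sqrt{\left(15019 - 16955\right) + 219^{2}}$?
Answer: $5 \sqrt{1841} \approx 214.53$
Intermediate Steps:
$\sqrt{\left(15019 - 16955\right) + 219^{2}} = \sqrt{\left(15019 - 16955\right) + 47961} = \sqrt{-1936 + 47961} = \sqrt{46025} = 5 \sqrt{1841}$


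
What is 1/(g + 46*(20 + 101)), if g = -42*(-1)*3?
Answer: 1/5692 ≈ 0.00017569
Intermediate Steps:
g = 126 (g = 42*3 = 126)
1/(g + 46*(20 + 101)) = 1/(126 + 46*(20 + 101)) = 1/(126 + 46*121) = 1/(126 + 5566) = 1/5692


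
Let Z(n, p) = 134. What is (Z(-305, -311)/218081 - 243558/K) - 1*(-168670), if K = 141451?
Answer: 5203041202396006/30847775531 ≈ 1.6867e+5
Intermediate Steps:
(Z(-305, -311)/218081 - 243558/K) - 1*(-168670) = (134/218081 - 243558/141451) - 1*(-168670) = (134*(1/218081) - 243558*1/141451) + 168670 = (134/218081 - 243558/141451) + 168670 = -53096417764/30847775531 + 168670 = 5203041202396006/30847775531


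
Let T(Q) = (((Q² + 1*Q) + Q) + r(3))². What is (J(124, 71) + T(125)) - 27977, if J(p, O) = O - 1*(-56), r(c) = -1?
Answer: 251956026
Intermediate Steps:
J(p, O) = 56 + O (J(p, O) = O + 56 = 56 + O)
T(Q) = (-1 + Q² + 2*Q)² (T(Q) = (((Q² + 1*Q) + Q) - 1)² = (((Q² + Q) + Q) - 1)² = (((Q + Q²) + Q) - 1)² = ((Q² + 2*Q) - 1)² = (-1 + Q² + 2*Q)²)
(J(124, 71) + T(125)) - 27977 = ((56 + 71) + (-1 + 125² + 2*125)²) - 27977 = (127 + (-1 + 15625 + 250)²) - 27977 = (127 + 15874²) - 27977 = (127 + 251983876) - 27977 = 251984003 - 27977 = 251956026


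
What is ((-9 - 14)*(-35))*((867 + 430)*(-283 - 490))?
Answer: -807077705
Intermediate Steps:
((-9 - 14)*(-35))*((867 + 430)*(-283 - 490)) = (-23*(-35))*(1297*(-773)) = 805*(-1002581) = -807077705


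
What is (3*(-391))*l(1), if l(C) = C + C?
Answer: -2346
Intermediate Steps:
l(C) = 2*C
(3*(-391))*l(1) = (3*(-391))*(2*1) = -1173*2 = -2346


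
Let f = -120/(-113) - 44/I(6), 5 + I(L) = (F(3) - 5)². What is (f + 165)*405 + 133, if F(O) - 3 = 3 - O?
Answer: 9628514/113 ≈ 85208.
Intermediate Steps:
F(O) = 6 - O (F(O) = 3 + (3 - O) = 6 - O)
I(L) = -1 (I(L) = -5 + ((6 - 1*3) - 5)² = -5 + ((6 - 3) - 5)² = -5 + (3 - 5)² = -5 + (-2)² = -5 + 4 = -1)
f = 5092/113 (f = -120/(-113) - 44/(-1) = -120*(-1/113) - 44*(-1) = 120/113 + 44 = 5092/113 ≈ 45.062)
(f + 165)*405 + 133 = (5092/113 + 165)*405 + 133 = (23737/113)*405 + 133 = 9613485/113 + 133 = 9628514/113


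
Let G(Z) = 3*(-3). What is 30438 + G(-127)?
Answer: 30429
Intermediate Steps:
G(Z) = -9
30438 + G(-127) = 30438 - 9 = 30429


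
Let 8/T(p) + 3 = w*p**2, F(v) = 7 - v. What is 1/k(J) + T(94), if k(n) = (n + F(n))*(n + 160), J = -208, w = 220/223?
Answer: -1343827/652932336 ≈ -0.0020581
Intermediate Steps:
w = 220/223 (w = 220*(1/223) = 220/223 ≈ 0.98655)
T(p) = 8/(-3 + 220*p**2/223)
k(n) = 1120 + 7*n (k(n) = (n + (7 - n))*(n + 160) = 7*(160 + n) = 1120 + 7*n)
1/k(J) + T(94) = 1/(1120 + 7*(-208)) + 1784/(-669 + 220*94**2) = 1/(1120 - 1456) + 1784/(-669 + 220*8836) = 1/(-336) + 1784/(-669 + 1943920) = -1/336 + 1784/1943251 = -1343827/652932336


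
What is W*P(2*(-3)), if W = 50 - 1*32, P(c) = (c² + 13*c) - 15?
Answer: -1026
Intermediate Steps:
P(c) = -15 + c² + 13*c
W = 18 (W = 50 - 32 = 18)
W*P(2*(-3)) = 18*(-15 + (2*(-3))² + 13*(2*(-3))) = 18*(-15 + (-6)² + 13*(-6)) = 18*(-15 + 36 - 78) = 18*(-57) = -1026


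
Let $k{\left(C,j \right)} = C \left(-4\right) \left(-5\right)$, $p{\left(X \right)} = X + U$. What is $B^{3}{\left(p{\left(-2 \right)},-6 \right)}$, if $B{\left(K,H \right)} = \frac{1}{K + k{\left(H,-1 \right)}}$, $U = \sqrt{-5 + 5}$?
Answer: $- \frac{1}{1815848} \approx -5.5071 \cdot 10^{-7}$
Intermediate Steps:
$U = 0$ ($U = \sqrt{0} = 0$)
$p{\left(X \right)} = X$ ($p{\left(X \right)} = X + 0 = X$)
$k{\left(C,j \right)} = 20 C$ ($k{\left(C,j \right)} = - 4 C \left(-5\right) = 20 C$)
$B{\left(K,H \right)} = \frac{1}{K + 20 H}$
$B^{3}{\left(p{\left(-2 \right)},-6 \right)} = \left(\frac{1}{-2 + 20 \left(-6\right)}\right)^{3} = \left(\frac{1}{-2 - 120}\right)^{3} = \left(\frac{1}{-122}\right)^{3} = \left(- \frac{1}{122}\right)^{3} = - \frac{1}{1815848}$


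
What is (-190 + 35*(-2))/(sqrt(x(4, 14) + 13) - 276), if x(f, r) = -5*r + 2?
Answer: 71760/76231 + 260*I*sqrt(55)/76231 ≈ 0.94135 + 0.025294*I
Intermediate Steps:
x(f, r) = 2 - 5*r
(-190 + 35*(-2))/(sqrt(x(4, 14) + 13) - 276) = (-190 + 35*(-2))/(sqrt((2 - 5*14) + 13) - 276) = (-190 - 70)/(sqrt((2 - 70) + 13) - 276) = -260/(sqrt(-68 + 13) - 276) = -260/(sqrt(-55) - 276) = -260/(I*sqrt(55) - 276) = -260/(-276 + I*sqrt(55))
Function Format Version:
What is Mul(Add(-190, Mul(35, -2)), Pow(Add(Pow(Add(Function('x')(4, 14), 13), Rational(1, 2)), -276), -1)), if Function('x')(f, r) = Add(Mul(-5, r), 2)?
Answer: Add(Rational(71760, 76231), Mul(Rational(260, 76231), I, Pow(55, Rational(1, 2)))) ≈ Add(0.94135, Mul(0.025294, I))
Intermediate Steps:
Function('x')(f, r) = Add(2, Mul(-5, r))
Mul(Add(-190, Mul(35, -2)), Pow(Add(Pow(Add(Function('x')(4, 14), 13), Rational(1, 2)), -276), -1)) = Mul(Add(-190, Mul(35, -2)), Pow(Add(Pow(Add(Add(2, Mul(-5, 14)), 13), Rational(1, 2)), -276), -1)) = Mul(Add(-190, -70), Pow(Add(Pow(Add(Add(2, -70), 13), Rational(1, 2)), -276), -1)) = Mul(-260, Pow(Add(Pow(Add(-68, 13), Rational(1, 2)), -276), -1)) = Mul(-260, Pow(Add(Pow(-55, Rational(1, 2)), -276), -1)) = Mul(-260, Pow(Add(Mul(I, Pow(55, Rational(1, 2))), -276), -1)) = Mul(-260, Pow(Add(-276, Mul(I, Pow(55, Rational(1, 2)))), -1))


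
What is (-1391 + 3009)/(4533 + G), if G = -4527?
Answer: 809/3 ≈ 269.67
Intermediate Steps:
(-1391 + 3009)/(4533 + G) = (-1391 + 3009)/(4533 - 4527) = 1618/6 = 1618*(⅙) = 809/3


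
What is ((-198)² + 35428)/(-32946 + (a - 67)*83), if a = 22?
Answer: -74632/36681 ≈ -2.0346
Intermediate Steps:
((-198)² + 35428)/(-32946 + (a - 67)*83) = ((-198)² + 35428)/(-32946 + (22 - 67)*83) = (39204 + 35428)/(-32946 - 45*83) = 74632/(-32946 - 3735) = 74632/(-36681) = 74632*(-1/36681) = -74632/36681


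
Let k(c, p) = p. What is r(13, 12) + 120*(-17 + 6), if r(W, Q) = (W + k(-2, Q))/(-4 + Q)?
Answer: -10535/8 ≈ -1316.9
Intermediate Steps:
r(W, Q) = (Q + W)/(-4 + Q) (r(W, Q) = (W + Q)/(-4 + Q) = (Q + W)/(-4 + Q))
r(13, 12) + 120*(-17 + 6) = (12 + 13)/(-4 + 12) + 120*(-17 + 6) = 25/8 + 120*(-11) = (⅛)*25 - 1320 = 25/8 - 1320 = -10535/8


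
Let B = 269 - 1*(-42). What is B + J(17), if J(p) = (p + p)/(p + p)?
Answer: 312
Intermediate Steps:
B = 311 (B = 269 + 42 = 311)
J(p) = 1 (J(p) = (2*p)/((2*p)) = (2*p)*(1/(2*p)) = 1)
B + J(17) = 311 + 1 = 312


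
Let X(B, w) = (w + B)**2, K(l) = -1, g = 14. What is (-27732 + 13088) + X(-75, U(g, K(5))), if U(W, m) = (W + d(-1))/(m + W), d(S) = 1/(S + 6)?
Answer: -38792484/4225 ≈ -9181.7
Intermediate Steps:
d(S) = 1/(6 + S)
U(W, m) = (1/5 + W)/(W + m) (U(W, m) = (W + 1/(6 - 1))/(m + W) = (W + 1/5)/(W + m) = (1/5 + W)/(W + m))
X(B, w) = (B + w)**2
(-27732 + 13088) + X(-75, U(g, K(5))) = (-27732 + 13088) + (-75 + (1/5 + 14)/(14 - 1))**2 = -14644 + (-75 + (71/5)/13)**2 = -14644 + (-75 + (1/13)*(71/5))**2 = -14644 + (-75 + 71/65)**2 = -14644 + (-4804/65)**2 = -14644 + 23078416/4225 = -38792484/4225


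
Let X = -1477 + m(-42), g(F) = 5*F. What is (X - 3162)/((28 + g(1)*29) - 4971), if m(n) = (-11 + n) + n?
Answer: 2367/2399 ≈ 0.98666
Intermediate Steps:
m(n) = -11 + 2*n
X = -1572 (X = -1477 + (-11 + 2*(-42)) = -1477 + (-11 - 84) = -1477 - 95 = -1572)
(X - 3162)/((28 + g(1)*29) - 4971) = (-1572 - 3162)/((28 + (5*1)*29) - 4971) = -4734/((28 + 5*29) - 4971) = -4734/((28 + 145) - 4971) = -4734/(173 - 4971) = -4734/(-4798) = -4734*(-1/4798) = 2367/2399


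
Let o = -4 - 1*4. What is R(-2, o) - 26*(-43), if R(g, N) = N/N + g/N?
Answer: 4477/4 ≈ 1119.3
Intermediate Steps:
o = -8 (o = -4 - 4 = -8)
R(g, N) = 1 + g/N
R(-2, o) - 26*(-43) = (-8 - 2)/(-8) - 26*(-43) = -⅛*(-10) + 1118 = 5/4 + 1118 = 4477/4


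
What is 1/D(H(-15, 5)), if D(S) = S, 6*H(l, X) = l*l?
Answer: 2/75 ≈ 0.026667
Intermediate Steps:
H(l, X) = l**2/6 (H(l, X) = (l*l)/6 = l**2/6)
1/D(H(-15, 5)) = 1/((1/6)*(-15)**2) = 1/((1/6)*225) = 1/(75/2) = 2/75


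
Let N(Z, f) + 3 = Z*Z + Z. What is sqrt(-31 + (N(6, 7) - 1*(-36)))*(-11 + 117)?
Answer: 212*sqrt(11) ≈ 703.12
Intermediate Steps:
N(Z, f) = -3 + Z + Z**2 (N(Z, f) = -3 + (Z*Z + Z) = -3 + (Z**2 + Z) = -3 + (Z + Z**2) = -3 + Z + Z**2)
sqrt(-31 + (N(6, 7) - 1*(-36)))*(-11 + 117) = sqrt(-31 + ((-3 + 6 + 6**2) - 1*(-36)))*(-11 + 117) = sqrt(-31 + ((-3 + 6 + 36) + 36))*106 = sqrt(-31 + (39 + 36))*106 = sqrt(-31 + 75)*106 = sqrt(44)*106 = (2*sqrt(11))*106 = 212*sqrt(11)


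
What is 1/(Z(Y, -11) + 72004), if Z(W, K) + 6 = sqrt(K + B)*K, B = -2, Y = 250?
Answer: 71998/5183713577 + 11*I*sqrt(13)/5183713577 ≈ 1.3889e-5 + 7.6511e-9*I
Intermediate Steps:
Z(W, K) = -6 + K*sqrt(-2 + K) (Z(W, K) = -6 + sqrt(K - 2)*K = -6 + sqrt(-2 + K)*K = -6 + K*sqrt(-2 + K))
1/(Z(Y, -11) + 72004) = 1/((-6 - 11*sqrt(-2 - 11)) + 72004) = 1/((-6 - 11*I*sqrt(13)) + 72004) = 1/(71998 - 11*I*sqrt(13))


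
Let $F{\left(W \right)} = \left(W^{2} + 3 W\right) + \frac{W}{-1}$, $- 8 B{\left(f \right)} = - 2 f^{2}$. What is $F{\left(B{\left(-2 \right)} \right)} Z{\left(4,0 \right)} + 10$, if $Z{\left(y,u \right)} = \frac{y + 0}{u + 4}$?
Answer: $13$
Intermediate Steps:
$B{\left(f \right)} = \frac{f^{2}}{4}$ ($B{\left(f \right)} = - \frac{\left(-2\right) f^{2}}{8} = \frac{f^{2}}{4}$)
$Z{\left(y,u \right)} = \frac{y}{4 + u}$
$F{\left(W \right)} = W^{2} + 2 W$ ($F{\left(W \right)} = \left(W^{2} + 3 W\right) + W \left(-1\right) = \left(W^{2} + 3 W\right) - W = W^{2} + 2 W$)
$F{\left(B{\left(-2 \right)} \right)} Z{\left(4,0 \right)} + 10 = \frac{\left(-2\right)^{2}}{4} \left(2 + \frac{\left(-2\right)^{2}}{4}\right) \frac{4}{4 + 0} + 10 = \frac{1}{4} \cdot 4 \left(2 + \frac{1}{4} \cdot 4\right) \frac{4}{4} + 10 = 1 \left(2 + 1\right) 4 \cdot \frac{1}{4} + 10 = 1 \cdot 3 \cdot 1 + 10 = 3 \cdot 1 + 10 = 3 + 10 = 13$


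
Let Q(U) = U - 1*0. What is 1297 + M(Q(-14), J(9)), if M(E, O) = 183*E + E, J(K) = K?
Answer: -1279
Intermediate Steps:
Q(U) = U (Q(U) = U + 0 = U)
M(E, O) = 184*E
1297 + M(Q(-14), J(9)) = 1297 + 184*(-14) = 1297 - 2576 = -1279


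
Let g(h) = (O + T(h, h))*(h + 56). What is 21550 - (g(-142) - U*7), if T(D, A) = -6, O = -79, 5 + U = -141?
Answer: 13218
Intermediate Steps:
U = -146 (U = -5 - 141 = -146)
g(h) = -4760 - 85*h (g(h) = (-79 - 6)*(h + 56) = -85*(56 + h) = -4760 - 85*h)
21550 - (g(-142) - U*7) = 21550 - ((-4760 - 85*(-142)) - (-146)*7) = 21550 - ((-4760 + 12070) - 1*(-1022)) = 21550 - (7310 + 1022) = 21550 - 1*8332 = 21550 - 8332 = 13218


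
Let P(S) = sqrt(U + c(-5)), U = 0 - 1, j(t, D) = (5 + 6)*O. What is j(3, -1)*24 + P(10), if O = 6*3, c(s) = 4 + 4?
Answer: 4752 + sqrt(7) ≈ 4754.6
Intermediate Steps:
c(s) = 8
O = 18
j(t, D) = 198 (j(t, D) = (5 + 6)*18 = 11*18 = 198)
U = -1
P(S) = sqrt(7) (P(S) = sqrt(-1 + 8) = sqrt(7))
j(3, -1)*24 + P(10) = 198*24 + sqrt(7) = 4752 + sqrt(7)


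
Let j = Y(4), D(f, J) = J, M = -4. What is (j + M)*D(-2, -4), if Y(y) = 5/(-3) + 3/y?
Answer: 59/3 ≈ 19.667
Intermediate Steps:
Y(y) = -5/3 + 3/y (Y(y) = 5*(-1/3) + 3/y = -5/3 + 3/y)
j = -11/12 (j = -5/3 + 3/4 = -11/12 ≈ -0.91667)
(j + M)*D(-2, -4) = (-11/12 - 4)*(-4) = -59/12*(-4) = 59/3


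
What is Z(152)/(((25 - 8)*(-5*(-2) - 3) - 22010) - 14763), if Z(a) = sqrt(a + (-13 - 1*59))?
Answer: -2*sqrt(5)/18327 ≈ -0.00024402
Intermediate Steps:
Z(a) = sqrt(-72 + a) (Z(a) = sqrt(a + (-13 - 59)) = sqrt(a - 72) = sqrt(-72 + a))
Z(152)/(((25 - 8)*(-5*(-2) - 3) - 22010) - 14763) = sqrt(-72 + 152)/(((25 - 8)*(-5*(-2) - 3) - 22010) - 14763) = sqrt(80)/((17*(10 - 3) - 22010) - 14763) = (4*sqrt(5))/((17*7 - 22010) - 14763) = (4*sqrt(5))/((119 - 22010) - 14763) = (4*sqrt(5))/(-21891 - 14763) = (4*sqrt(5))/(-36654) = (4*sqrt(5))*(-1/36654) = -2*sqrt(5)/18327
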